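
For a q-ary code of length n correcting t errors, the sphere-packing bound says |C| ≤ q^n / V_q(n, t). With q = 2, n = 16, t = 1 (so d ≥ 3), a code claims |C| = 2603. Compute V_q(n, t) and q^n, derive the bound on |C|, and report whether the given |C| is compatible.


V_q(n, t) = 17, q^n = 65536, Hamming bound = 3855, |C| = 2603 ≤ bound (satisfied).

Step 1: Compute V_q(n, t) = Σ_{j=0}^1 C(n, j) (q−1)^j.
  j = 0: C(16,0)·(1)^0 = 1·1 = 1.
  j = 1: C(16,1)·(1)^1 = 16·1 = 16.
  V_q(n, t) = 1 + 16 = 17.
Step 2: q^n = 2^16 = 65536.
Step 3: Hamming bound ⌊q^n / V_q(n,t)⌋ = ⌊65536/17⌋ = 3855.
Step 4: Compare |C| = 2603 to 3855: satisfied.
The claimed |C| lies below the Hamming bound.


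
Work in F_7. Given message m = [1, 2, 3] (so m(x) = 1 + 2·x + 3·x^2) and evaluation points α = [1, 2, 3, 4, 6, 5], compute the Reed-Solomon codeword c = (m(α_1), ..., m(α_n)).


c = [6, 3, 6, 1, 2, 2]

Message polynomial: m(x) = 1 + 2·x + 3·x^2 (mod 7).
For each evaluation point α_i, compute m(α_i) mod 7:
  α_1 = 1: Horner steps 3 → 5 → 6, so m(1) = 6.
  α_2 = 2: Horner steps 3 → 1 → 3, so m(2) = 3.
  α_3 = 3: Horner steps 3 → 4 → 6, so m(3) = 6.
  α_4 = 4: Horner steps 3 → 0 → 1, so m(4) = 1.
  α_5 = 6: Horner steps 3 → 6 → 2, so m(6) = 2.
  α_6 = 5: Horner steps 3 → 3 → 2, so m(5) = 2.
Codeword c = [6, 3, 6, 1, 2, 2] ∈ F_7^6.


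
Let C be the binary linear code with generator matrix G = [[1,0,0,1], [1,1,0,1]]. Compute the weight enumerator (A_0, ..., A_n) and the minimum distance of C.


Weight distribution: A_0 = 1, A_1 = 1, A_2 = 1, A_3 = 1. Minimum distance d = 1.

Enumerate all 2^2 = 4 messages m ∈ F_2^2.
For each, compute codeword c = mG in F_2^4, then tally its weight.
  m = 00 → c = 0000, weight = 0.
  m = 10 → c = 1001, weight = 2.
  m = 01 → c = 1101, weight = 3.
  m = 11 → c = 0100, weight = 1.
Tally weights:
  weight 0: 1 codewords.
  weight 1: 1 codewords.
  weight 2: 1 codewords.
  weight 3: 1 codewords.
Minimum distance d = smallest w > 0 with A_w > 0 = 1.
Sanity: Σ A_w = 4 = 2^2 = 4 ✓.


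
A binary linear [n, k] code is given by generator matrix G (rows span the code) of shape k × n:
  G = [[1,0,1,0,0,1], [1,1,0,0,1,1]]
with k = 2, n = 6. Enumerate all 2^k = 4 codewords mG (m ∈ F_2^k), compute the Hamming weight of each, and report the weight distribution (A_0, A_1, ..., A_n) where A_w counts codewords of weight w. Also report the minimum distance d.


Weight distribution: A_0 = 1, A_3 = 2, A_4 = 1. Minimum distance d = 3.

Enumerate all 2^2 = 4 messages m ∈ F_2^2.
For each, compute codeword c = mG in F_2^6, then tally its weight.
  m = 00 → c = 000000, weight = 0.
  m = 10 → c = 101001, weight = 3.
  m = 01 → c = 110011, weight = 4.
  m = 11 → c = 011010, weight = 3.
Tally weights:
  weight 0: 1 codewords.
  weight 3: 2 codewords.
  weight 4: 1 codewords.
Minimum distance d = smallest w > 0 with A_w > 0 = 3.
Sanity: Σ A_w = 4 = 2^2 = 4 ✓.


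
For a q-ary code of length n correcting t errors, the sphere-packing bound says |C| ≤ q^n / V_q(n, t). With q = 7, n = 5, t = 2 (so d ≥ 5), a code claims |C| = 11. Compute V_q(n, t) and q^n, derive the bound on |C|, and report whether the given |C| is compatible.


V_q(n, t) = 391, q^n = 16807, Hamming bound = 42, |C| = 11 ≤ bound (satisfied).

Step 1: Compute V_q(n, t) = Σ_{j=0}^2 C(n, j) (q−1)^j.
  j = 0: C(5,0)·(6)^0 = 1·1 = 1.
  j = 1: C(5,1)·(6)^1 = 5·6 = 30.
  j = 2: C(5,2)·(6)^2 = 10·36 = 360.
  V_q(n, t) = 1 + 30 + 360 = 391.
Step 2: q^n = 7^5 = 16807.
Step 3: Hamming bound ⌊q^n / V_q(n,t)⌋ = ⌊16807/391⌋ = 42.
Step 4: Compare |C| = 11 to 42: satisfied.
The claimed |C| lies below the Hamming bound.


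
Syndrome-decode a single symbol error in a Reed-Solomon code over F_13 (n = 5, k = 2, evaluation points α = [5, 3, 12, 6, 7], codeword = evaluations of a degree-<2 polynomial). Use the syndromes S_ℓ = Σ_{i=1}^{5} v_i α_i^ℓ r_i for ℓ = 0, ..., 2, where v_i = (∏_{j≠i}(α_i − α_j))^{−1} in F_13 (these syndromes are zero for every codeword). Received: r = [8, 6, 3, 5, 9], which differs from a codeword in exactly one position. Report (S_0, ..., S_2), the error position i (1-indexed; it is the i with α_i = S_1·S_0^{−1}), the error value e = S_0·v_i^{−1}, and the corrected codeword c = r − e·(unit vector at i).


S = (3, 2, 10), error at position 1, error magnitude e = 7, c = [1, 6, 3, 5, 9].

Step 1: column multipliers v_i = (∏_{j≠i}(α_i − α_j))^{−1} mod 13.
  i = 1 (α = 5): (5−3)(5−12)(5−6)(5−7) = 2·(−7)·(−1)·(−2) = −28 ≡ 11, so v_1 = 11^{−1} = 6 (mod 13).
  i = 2 (α = 3): (3−5)(3−12)(3−6)(3−7) = (−2)·(−9)·(−3)·(−4) = 216 ≡ 8, so v_2 = 8^{−1} = 5 (mod 13).
  i = 3 (α = 12): (12−5)(12−3)(12−6)(12−7) = 7·9·6·5 = 1890 ≡ 5, so v_3 = 5^{−1} = 8 (mod 13).
  i = 4 (α = 6): (6−5)(6−3)(6−12)(6−7) = 1·3·(−6)·(−1) = 18 ≡ 5, so v_4 = 5^{−1} = 8 (mod 13).
  i = 5 (α = 7): (7−5)(7−3)(7−12)(7−6) = 2·4·(−5)·1 = −40 ≡ 12, so v_5 = 12^{−1} = 12 (mod 13).
  v = [6, 5, 8, 8, 12].
Step 2: syndromes of r = [8, 6, 3, 5, 9] (all sums mod 13).
  S_0 = Σ v_i r_i = 6·8 + 5·6 + 8·3 + 8·5 + 12·9 = 250 ≡ 3.
  S_1 = Σ v_i α_i r_i = 6·5·8 + 5·3·6 + 8·12·3 + 8·6·5 + 12·7·9 = 1614 ≡ 2.
  α_i^2 mod 13 = [12, 9, 1, 10, 10].
  S_2 = Σ v_i α_i^2 r_i = 6·12·8 + 5·9·6 + 8·1·3 + 8·10·5 + 12·10·9 = 2350 ≡ 10.
  S = (3, 2, 10) ≠ 0, so r is not a codeword (an error is present).
Step 3: locate the error. For a single error e at position i, S_ℓ = v_i·e·α_i^ℓ, so α_err = S_1/S_0.
  S_0^{−1} = 3^{−1} = 9 (mod 13), so α_err = 2·9 = 18 ≡ 5 = α_1. Error position i = 1.
  Consistency check: S_2/S_1 = 10·7 = 70 ≡ 5 = α_err ✓ (single-error assumption holds).
Step 4: error magnitude e = S_0/v_1 = S_0·∏_{j≠1}(α_1 − α_j) = 3·11 = 33 ≡ 7 (mod 13).
Step 5: correct position 1: c_1 = r_1 − e = 8 − 7 ≡ 1 (mod 13). Hence c = [1, 6, 3, 5, 9].
  Check: interpolating c through the α_i gives m(x) = 7 + 4·x (degree < 2) with m(α_i) = c_i for every i, so c is indeed a codeword.


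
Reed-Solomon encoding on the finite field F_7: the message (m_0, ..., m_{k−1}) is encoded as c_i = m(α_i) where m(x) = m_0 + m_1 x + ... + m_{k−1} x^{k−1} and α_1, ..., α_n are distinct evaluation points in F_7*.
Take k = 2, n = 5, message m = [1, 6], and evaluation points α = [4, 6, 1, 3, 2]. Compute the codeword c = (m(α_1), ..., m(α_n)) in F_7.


c = [4, 2, 0, 5, 6]

Message polynomial: m(x) = 1 + 6·x (mod 7).
For each evaluation point α_i, compute m(α_i) mod 7:
  α_1 = 4: Horner steps 6 → 4, so m(4) = 4.
  α_2 = 6: Horner steps 6 → 2, so m(6) = 2.
  α_3 = 1: Horner steps 6 → 0, so m(1) = 0.
  α_4 = 3: Horner steps 6 → 5, so m(3) = 5.
  α_5 = 2: Horner steps 6 → 6, so m(2) = 6.
Codeword c = [4, 2, 0, 5, 6] ∈ F_7^5.


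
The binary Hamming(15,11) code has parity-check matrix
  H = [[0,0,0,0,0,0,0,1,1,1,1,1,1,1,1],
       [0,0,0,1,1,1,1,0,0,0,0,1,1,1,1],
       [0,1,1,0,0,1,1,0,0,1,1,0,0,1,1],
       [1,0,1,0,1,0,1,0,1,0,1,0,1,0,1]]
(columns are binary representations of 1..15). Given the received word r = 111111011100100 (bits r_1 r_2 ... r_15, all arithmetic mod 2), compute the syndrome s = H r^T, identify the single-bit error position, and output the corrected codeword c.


s = (0, 0, 0, 1)^T, error position = 1, corrected codeword c = 011111011100100

Compute s = H r^T mod 2 one row at a time:
  s_1 = 1 + 1 + 1 + 0 + 0 + 1 + 0 + 0 = 4 ≡ 0 (mod 2).
  s_2 = 1 + 1 + 1 + 0 + 0 + 1 + 0 + 0 = 4 ≡ 0 (mod 2).
  s_3 = 1 + 1 + 1 + 0 + 1 + 0 + 0 + 0 = 4 ≡ 0 (mod 2).
  s_4 = 1 + 1 + 1 + 0 + 1 + 0 + 1 + 0 = 5 ≡ 1 (mod 2).
s = (0, 0, 0, 1)^T — this equals column 1 of H (binary 0001), so error is at position 1.
Correct: flip bit 1 of r = 111111011100100 to get c = 011111011100100.


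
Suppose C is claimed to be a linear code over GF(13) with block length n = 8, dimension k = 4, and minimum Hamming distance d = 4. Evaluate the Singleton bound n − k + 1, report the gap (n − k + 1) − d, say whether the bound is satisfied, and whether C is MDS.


Singleton RHS = n − k + 1 = 5, slack = 1, bound satisfied, not MDS.

Singleton bound: d ≤ n − k + 1.
Here n = 8, k = 4, so n − k + 1 = 5.
Given d = 4, check d ≤ 5: YES.
Slack = (n − k + 1) − d = 1.
The code is NOT MDS (slack = 1 > 0).
Description: the claimed parameters are [8, 4, 4]_13; such a code would be non-MDS.


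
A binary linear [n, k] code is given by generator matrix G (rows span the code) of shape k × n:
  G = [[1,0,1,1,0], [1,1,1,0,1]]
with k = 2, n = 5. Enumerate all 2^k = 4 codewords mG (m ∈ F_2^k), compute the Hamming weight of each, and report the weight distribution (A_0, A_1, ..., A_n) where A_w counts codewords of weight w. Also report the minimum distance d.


Weight distribution: A_0 = 1, A_3 = 2, A_4 = 1. Minimum distance d = 3.

Enumerate all 2^2 = 4 messages m ∈ F_2^2.
For each, compute codeword c = mG in F_2^5, then tally its weight.
  m = 00 → c = 00000, weight = 0.
  m = 10 → c = 10110, weight = 3.
  m = 01 → c = 11101, weight = 4.
  m = 11 → c = 01011, weight = 3.
Tally weights:
  weight 0: 1 codewords.
  weight 3: 2 codewords.
  weight 4: 1 codewords.
Minimum distance d = smallest w > 0 with A_w > 0 = 3.
Sanity: Σ A_w = 4 = 2^2 = 4 ✓.


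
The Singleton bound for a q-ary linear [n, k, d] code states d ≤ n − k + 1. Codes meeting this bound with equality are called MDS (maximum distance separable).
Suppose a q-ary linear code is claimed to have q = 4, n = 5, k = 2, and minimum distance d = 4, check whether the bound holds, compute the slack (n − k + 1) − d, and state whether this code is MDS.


Singleton RHS = n − k + 1 = 4, slack = 0, bound satisfied, MDS.

Singleton bound: d ≤ n − k + 1.
Here n = 5, k = 2, so n − k + 1 = 4.
Given d = 4, check d ≤ 4: YES.
Slack = (n − k + 1) − d = 0.
The code is MDS (slack = 0).
Description: the claimed parameters are [5, 2, 4]_4; such a code would be MDS (meets Singleton bound).


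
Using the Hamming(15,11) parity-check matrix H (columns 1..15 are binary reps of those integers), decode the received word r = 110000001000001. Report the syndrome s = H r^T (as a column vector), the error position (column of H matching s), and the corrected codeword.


s = (0, 1, 0, 1)^T, error position = 5, corrected codeword c = 110010001000001

Compute s = H r^T mod 2 one row at a time:
  s_1 = 0 + 1 + 0 + 0 + 0 + 0 + 0 + 1 = 2 ≡ 0 (mod 2).
  s_2 = 0 + 0 + 0 + 0 + 0 + 0 + 0 + 1 = 1 ≡ 1 (mod 2).
  s_3 = 1 + 0 + 0 + 0 + 0 + 0 + 0 + 1 = 2 ≡ 0 (mod 2).
  s_4 = 1 + 0 + 0 + 0 + 1 + 0 + 0 + 1 = 3 ≡ 1 (mod 2).
s = (0, 1, 0, 1)^T — this equals column 5 of H (binary 0101), so error is at position 5.
Correct: flip bit 5 of r = 110000001000001 to get c = 110010001000001.


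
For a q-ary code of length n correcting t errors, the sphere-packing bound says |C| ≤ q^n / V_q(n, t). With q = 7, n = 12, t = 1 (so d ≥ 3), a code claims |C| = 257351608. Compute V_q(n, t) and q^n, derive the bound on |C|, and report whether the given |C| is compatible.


V_q(n, t) = 73, q^n = 13841287201, Hamming bound = 189606673, |C| = 257351608 > bound (violated).

Step 1: Compute V_q(n, t) = Σ_{j=0}^1 C(n, j) (q−1)^j.
  j = 0: C(12,0)·(6)^0 = 1·1 = 1.
  j = 1: C(12,1)·(6)^1 = 12·6 = 72.
  V_q(n, t) = 1 + 72 = 73.
Step 2: q^n = 7^12 = 13841287201.
Step 3: Hamming bound ⌊q^n / V_q(n,t)⌋ = ⌊13841287201/73⌋ = 189606673.
Step 4: Compare |C| = 257351608 to 189606673: violated.
The claimed |C| lies above the Hamming bound, so no 7-ary code of length 12 with d ≥ 3 can have 257351608 codewords.


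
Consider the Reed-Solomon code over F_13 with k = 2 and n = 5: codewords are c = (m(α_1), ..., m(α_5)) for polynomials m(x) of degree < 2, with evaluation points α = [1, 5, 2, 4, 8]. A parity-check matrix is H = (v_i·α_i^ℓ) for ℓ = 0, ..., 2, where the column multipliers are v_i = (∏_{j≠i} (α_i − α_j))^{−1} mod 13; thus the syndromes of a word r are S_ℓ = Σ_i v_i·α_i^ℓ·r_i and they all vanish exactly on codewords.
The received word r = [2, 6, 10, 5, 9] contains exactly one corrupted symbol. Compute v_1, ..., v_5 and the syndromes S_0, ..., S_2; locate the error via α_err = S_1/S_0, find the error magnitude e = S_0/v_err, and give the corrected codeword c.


S = (11, 9, 5), error at position 3, error magnitude e = 7, c = [2, 6, 3, 5, 9].

Step 1: column multipliers v_i = (∏_{j≠i}(α_i − α_j))^{−1} mod 13.
  i = 1 (α = 1): (1−5)(1−2)(1−4)(1−8) = (−4)·(−1)·(−3)·(−7) = 84 ≡ 6, so v_1 = 6^{−1} = 11 (mod 13).
  i = 2 (α = 5): (5−1)(5−2)(5−4)(5−8) = 4·3·1·(−3) = −36 ≡ 3, so v_2 = 3^{−1} = 9 (mod 13).
  i = 3 (α = 2): (2−1)(2−5)(2−4)(2−8) = 1·(−3)·(−2)·(−6) = −36 ≡ 3, so v_3 = 3^{−1} = 9 (mod 13).
  i = 4 (α = 4): (4−1)(4−5)(4−2)(4−8) = 3·(−1)·2·(−4) = 24 ≡ 11, so v_4 = 11^{−1} = 6 (mod 13).
  i = 5 (α = 8): (8−1)(8−5)(8−2)(8−4) = 7·3·6·4 = 504 ≡ 10, so v_5 = 10^{−1} = 4 (mod 13).
  v = [11, 9, 9, 6, 4].
Step 2: syndromes of r = [2, 6, 10, 5, 9] (all sums mod 13).
  S_0 = Σ v_i r_i = 11·2 + 9·6 + 9·10 + 6·5 + 4·9 = 232 ≡ 11.
  S_1 = Σ v_i α_i r_i = 11·1·2 + 9·5·6 + 9·2·10 + 6·4·5 + 4·8·9 = 880 ≡ 9.
  α_i^2 mod 13 = [1, 12, 4, 3, 12].
  S_2 = Σ v_i α_i^2 r_i = 11·1·2 + 9·12·6 + 9·4·10 + 6·3·5 + 4·12·9 = 1552 ≡ 5.
  S = (11, 9, 5) ≠ 0, so r is not a codeword (an error is present).
Step 3: locate the error. For a single error e at position i, S_ℓ = v_i·e·α_i^ℓ, so α_err = S_1/S_0.
  S_0^{−1} = 11^{−1} = 6 (mod 13), so α_err = 9·6 = 54 ≡ 2 = α_3. Error position i = 3.
  Consistency check: S_2/S_1 = 5·3 = 15 ≡ 2 = α_err ✓ (single-error assumption holds).
Step 4: error magnitude e = S_0/v_3 = S_0·∏_{j≠3}(α_3 − α_j) = 11·3 = 33 ≡ 7 (mod 13).
Step 5: correct position 3: c_3 = r_3 − e = 10 − 7 ≡ 3 (mod 13). Hence c = [2, 6, 3, 5, 9].
  Check: interpolating c through the α_i gives m(x) = 1 + 1·x (degree < 2) with m(α_i) = c_i for every i, so c is indeed a codeword.


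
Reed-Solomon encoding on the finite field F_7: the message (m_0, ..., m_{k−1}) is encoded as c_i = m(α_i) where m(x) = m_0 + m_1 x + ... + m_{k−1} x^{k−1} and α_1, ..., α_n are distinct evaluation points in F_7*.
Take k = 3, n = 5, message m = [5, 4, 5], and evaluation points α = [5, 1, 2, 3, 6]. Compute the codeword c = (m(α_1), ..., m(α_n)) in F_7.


c = [3, 0, 5, 6, 6]

Message polynomial: m(x) = 5 + 4·x + 5·x^2 (mod 7).
For each evaluation point α_i, compute m(α_i) mod 7:
  α_1 = 5: Horner steps 5 → 1 → 3, so m(5) = 3.
  α_2 = 1: Horner steps 5 → 2 → 0, so m(1) = 0.
  α_3 = 2: Horner steps 5 → 0 → 5, so m(2) = 5.
  α_4 = 3: Horner steps 5 → 5 → 6, so m(3) = 6.
  α_5 = 6: Horner steps 5 → 6 → 6, so m(6) = 6.
Codeword c = [3, 0, 5, 6, 6] ∈ F_7^5.


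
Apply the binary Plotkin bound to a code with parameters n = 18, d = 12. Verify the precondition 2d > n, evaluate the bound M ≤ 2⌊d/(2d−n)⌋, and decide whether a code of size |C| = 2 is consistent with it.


Plotkin bound M ≤ 4; given |C| = 2 ≤ bound (satisfied).

Check applicability: 2d = 24, n = 18.
2d − n = 6 > 0, so Plotkin applies.
Compute d/(2d−n) = 12/6 ≈ 2.0000.
⌊d/(2d−n)⌋ = 2.
Plotkin bound: M ≤ 2·2 = 4.
Given |C| = 2, check: satisfied.
This |C| is below the Plotkin bound.


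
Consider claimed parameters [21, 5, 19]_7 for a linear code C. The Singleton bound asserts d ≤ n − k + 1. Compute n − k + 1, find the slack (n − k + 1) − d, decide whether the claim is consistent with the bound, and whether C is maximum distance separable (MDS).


Singleton RHS = n − k + 1 = 17, slack = -2, bound violated (no such code; not MDS).

Singleton bound: d ≤ n − k + 1.
Here n = 21, k = 5, so n − k + 1 = 17.
Given d = 19, check d ≤ 17: NO.
Slack = (n − k + 1) − d = -2.
The slack is negative: d = 19 exceeds n − k + 1 = 17 by 2, so the Singleton bound is violated and no linear [21, 5, 19]_7 code can exist. In particular it is not MDS (MDS requires d = n − k + 1 exactly).
Description: the claimed parameters are [21, 5, 19]_7; such a code would be impossible (violates the Singleton bound).


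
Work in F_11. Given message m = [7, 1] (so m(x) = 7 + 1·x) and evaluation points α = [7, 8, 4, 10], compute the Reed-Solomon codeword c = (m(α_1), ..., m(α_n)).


c = [3, 4, 0, 6]

Message polynomial: m(x) = 7 + 1·x (mod 11).
For each evaluation point α_i, compute m(α_i) mod 11:
  α_1 = 7: Horner steps 1 → 3, so m(7) = 3.
  α_2 = 8: Horner steps 1 → 4, so m(8) = 4.
  α_3 = 4: Horner steps 1 → 0, so m(4) = 0.
  α_4 = 10: Horner steps 1 → 6, so m(10) = 6.
Codeword c = [3, 4, 0, 6] ∈ F_11^4.


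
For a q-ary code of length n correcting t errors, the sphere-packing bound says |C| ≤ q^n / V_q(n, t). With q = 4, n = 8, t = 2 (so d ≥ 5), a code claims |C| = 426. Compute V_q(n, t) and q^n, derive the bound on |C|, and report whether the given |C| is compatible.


V_q(n, t) = 277, q^n = 65536, Hamming bound = 236, |C| = 426 > bound (violated).

Step 1: Compute V_q(n, t) = Σ_{j=0}^2 C(n, j) (q−1)^j.
  j = 0: C(8,0)·(3)^0 = 1·1 = 1.
  j = 1: C(8,1)·(3)^1 = 8·3 = 24.
  j = 2: C(8,2)·(3)^2 = 28·9 = 252.
  V_q(n, t) = 1 + 24 + 252 = 277.
Step 2: q^n = 4^8 = 65536.
Step 3: Hamming bound ⌊q^n / V_q(n,t)⌋ = ⌊65536/277⌋ = 236.
Step 4: Compare |C| = 426 to 236: violated.
The claimed |C| lies above the Hamming bound, so no 4-ary code of length 8 with d ≥ 5 can have 426 codewords.


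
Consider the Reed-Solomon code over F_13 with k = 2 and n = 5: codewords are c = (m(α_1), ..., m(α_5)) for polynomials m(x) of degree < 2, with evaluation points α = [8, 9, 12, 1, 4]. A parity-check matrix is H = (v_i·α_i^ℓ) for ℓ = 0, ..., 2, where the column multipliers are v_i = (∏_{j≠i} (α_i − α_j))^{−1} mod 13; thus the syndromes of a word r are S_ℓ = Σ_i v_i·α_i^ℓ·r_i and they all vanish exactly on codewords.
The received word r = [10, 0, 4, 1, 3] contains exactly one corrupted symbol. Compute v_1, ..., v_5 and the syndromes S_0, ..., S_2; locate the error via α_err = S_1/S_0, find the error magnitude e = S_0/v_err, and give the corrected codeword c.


S = (5, 6, 2), error at position 2, error magnitude e = 11, c = [10, 2, 4, 1, 3].

Step 1: column multipliers v_i = (∏_{j≠i}(α_i − α_j))^{−1} mod 13.
  i = 1 (α = 8): (8−9)(8−12)(8−1)(8−4) = (−1)·(−4)·7·4 = 112 ≡ 8, so v_1 = 8^{−1} = 5 (mod 13).
  i = 2 (α = 9): (9−8)(9−12)(9−1)(9−4) = 1·(−3)·8·5 = −120 ≡ 10, so v_2 = 10^{−1} = 4 (mod 13).
  i = 3 (α = 12): (12−8)(12−9)(12−1)(12−4) = 4·3·11·8 = 1056 ≡ 3, so v_3 = 3^{−1} = 9 (mod 13).
  i = 4 (α = 1): (1−8)(1−9)(1−12)(1−4) = (−7)·(−8)·(−11)·(−3) = 1848 ≡ 2, so v_4 = 2^{−1} = 7 (mod 13).
  i = 5 (α = 4): (4−8)(4−9)(4−12)(4−1) = (−4)·(−5)·(−8)·3 = −480 ≡ 1, so v_5 = 1^{−1} = 1 (mod 13).
  v = [5, 4, 9, 7, 1].
Step 2: syndromes of r = [10, 0, 4, 1, 3] (all sums mod 13).
  S_0 = Σ v_i r_i = 5·10 + 4·0 + 9·4 + 7·1 + 1·3 = 96 ≡ 5.
  S_1 = Σ v_i α_i r_i = 5·8·10 + 4·9·0 + 9·12·4 + 7·1·1 + 1·4·3 = 851 ≡ 6.
  α_i^2 mod 13 = [12, 3, 1, 1, 3].
  S_2 = Σ v_i α_i^2 r_i = 5·12·10 + 4·3·0 + 9·1·4 + 7·1·1 + 1·3·3 = 652 ≡ 2.
  S = (5, 6, 2) ≠ 0, so r is not a codeword (an error is present).
Step 3: locate the error. For a single error e at position i, S_ℓ = v_i·e·α_i^ℓ, so α_err = S_1/S_0.
  S_0^{−1} = 5^{−1} = 8 (mod 13), so α_err = 6·8 = 48 ≡ 9 = α_2. Error position i = 2.
  Consistency check: S_2/S_1 = 2·11 = 22 ≡ 9 = α_err ✓ (single-error assumption holds).
Step 4: error magnitude e = S_0/v_2 = S_0·∏_{j≠2}(α_2 − α_j) = 5·10 = 50 ≡ 11 (mod 13).
Step 5: correct position 2: c_2 = r_2 − e = 0 − 11 ≡ 2 (mod 13). Hence c = [10, 2, 4, 1, 3].
  Check: interpolating c through the α_i gives m(x) = 9 + 5·x (degree < 2) with m(α_i) = c_i for every i, so c is indeed a codeword.


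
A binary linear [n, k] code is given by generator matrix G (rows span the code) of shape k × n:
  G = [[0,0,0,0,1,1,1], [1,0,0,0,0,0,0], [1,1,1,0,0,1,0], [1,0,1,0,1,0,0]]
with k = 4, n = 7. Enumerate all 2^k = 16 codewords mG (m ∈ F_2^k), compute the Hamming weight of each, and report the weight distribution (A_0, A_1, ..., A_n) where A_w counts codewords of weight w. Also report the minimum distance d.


Weight distribution: A_0 = 1, A_1 = 1, A_2 = 2, A_3 = 6, A_4 = 5, A_5 = 1. Minimum distance d = 1.

Enumerate all 2^4 = 16 messages m ∈ F_2^4.
For each, compute codeword c = mG in F_2^7, then tally its weight.
  m = 0000 → c = 0000000, weight = 0.
  m = 1000 → c = 0000111, weight = 3.
  m = 0100 → c = 1000000, weight = 1.
  m = 1100 → c = 1000111, weight = 4.
  m = 0010 → c = 1110010, weight = 4.
  m = 1010 → c = 1110101, weight = 5.
  m = 0110 → c = 0110010, weight = 3.
  m = 1110 → c = 0110101, weight = 4.
  m = 0001 → c = 1010100, weight = 3.
  m = 1001 → c = 1010011, weight = 4.
  m = 0101 → c = 0010100, weight = 2.
  m = 1101 → c = 0010011, weight = 3.
  m = 0011 → c = 0100110, weight = 3.
  m = 1011 → c = 0100001, weight = 2.
  m = 0111 → c = 1100110, weight = 4.
  m = 1111 → c = 1100001, weight = 3.
Tally weights:
  weight 0: 1 codewords.
  weight 1: 1 codewords.
  weight 2: 2 codewords.
  weight 3: 6 codewords.
  weight 4: 5 codewords.
  weight 5: 1 codewords.
Minimum distance d = smallest w > 0 with A_w > 0 = 1.
Sanity: Σ A_w = 16 = 2^4 = 16 ✓.


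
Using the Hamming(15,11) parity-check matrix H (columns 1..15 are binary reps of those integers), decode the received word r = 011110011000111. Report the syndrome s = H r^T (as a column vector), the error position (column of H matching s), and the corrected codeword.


s = (1, 1, 0, 1)^T, error position = 13, corrected codeword c = 011110011000011

Compute s = H r^T mod 2 one row at a time:
  s_1 = 1 + 1 + 0 + 0 + 0 + 1 + 1 + 1 = 5 ≡ 1 (mod 2).
  s_2 = 1 + 1 + 0 + 0 + 0 + 1 + 1 + 1 = 5 ≡ 1 (mod 2).
  s_3 = 1 + 1 + 0 + 0 + 0 + 0 + 1 + 1 = 4 ≡ 0 (mod 2).
  s_4 = 0 + 1 + 1 + 0 + 1 + 0 + 1 + 1 = 5 ≡ 1 (mod 2).
s = (1, 1, 0, 1)^T — this equals column 13 of H (binary 1101), so error is at position 13.
Correct: flip bit 13 of r = 011110011000111 to get c = 011110011000011.


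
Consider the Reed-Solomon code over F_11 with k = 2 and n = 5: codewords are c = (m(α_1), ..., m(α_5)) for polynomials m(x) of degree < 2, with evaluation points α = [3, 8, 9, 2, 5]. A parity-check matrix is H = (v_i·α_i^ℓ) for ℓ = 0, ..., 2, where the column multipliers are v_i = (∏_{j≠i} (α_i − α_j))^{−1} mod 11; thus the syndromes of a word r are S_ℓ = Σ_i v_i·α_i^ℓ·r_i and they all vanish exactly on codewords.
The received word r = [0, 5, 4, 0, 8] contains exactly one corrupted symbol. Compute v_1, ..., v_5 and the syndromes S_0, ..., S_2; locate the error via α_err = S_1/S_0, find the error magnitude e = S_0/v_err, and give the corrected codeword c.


S = (2, 6, 7), error at position 1, error magnitude e = 1, c = [10, 5, 4, 0, 8].

Step 1: column multipliers v_i = (∏_{j≠i}(α_i − α_j))^{−1} mod 11.
  i = 1 (α = 3): (3−8)(3−9)(3−2)(3−5) = (−5)·(−6)·1·(−2) = −60 ≡ 6, so v_1 = 6^{−1} = 2 (mod 11).
  i = 2 (α = 8): (8−3)(8−9)(8−2)(8−5) = 5·(−1)·6·3 = −90 ≡ 9, so v_2 = 9^{−1} = 5 (mod 11).
  i = 3 (α = 9): (9−3)(9−8)(9−2)(9−5) = 6·1·7·4 = 168 ≡ 3, so v_3 = 3^{−1} = 4 (mod 11).
  i = 4 (α = 2): (2−3)(2−8)(2−9)(2−5) = (−1)·(−6)·(−7)·(−3) = 126 ≡ 5, so v_4 = 5^{−1} = 9 (mod 11).
  i = 5 (α = 5): (5−3)(5−8)(5−9)(5−2) = 2·(−3)·(−4)·3 = 72 ≡ 6, so v_5 = 6^{−1} = 2 (mod 11).
  v = [2, 5, 4, 9, 2].
Step 2: syndromes of r = [0, 5, 4, 0, 8] (all sums mod 11).
  S_0 = Σ v_i r_i = 2·0 + 5·5 + 4·4 + 9·0 + 2·8 = 57 ≡ 2.
  S_1 = Σ v_i α_i r_i = 2·3·0 + 5·8·5 + 4·9·4 + 9·2·0 + 2·5·8 = 424 ≡ 6.
  α_i^2 mod 11 = [9, 9, 4, 4, 3].
  S_2 = Σ v_i α_i^2 r_i = 2·9·0 + 5·9·5 + 4·4·4 + 9·4·0 + 2·3·8 = 337 ≡ 7.
  S = (2, 6, 7) ≠ 0, so r is not a codeword (an error is present).
Step 3: locate the error. For a single error e at position i, S_ℓ = v_i·e·α_i^ℓ, so α_err = S_1/S_0.
  S_0^{−1} = 2^{−1} = 6 (mod 11), so α_err = 6·6 = 36 ≡ 3 = α_1. Error position i = 1.
  Consistency check: S_2/S_1 = 7·2 = 14 ≡ 3 = α_err ✓ (single-error assumption holds).
Step 4: error magnitude e = S_0/v_1 = S_0·∏_{j≠1}(α_1 − α_j) = 2·6 = 12 ≡ 1 (mod 11).
Step 5: correct position 1: c_1 = r_1 − e = 0 − 1 ≡ 10 (mod 11). Hence c = [10, 5, 4, 0, 8].
  Check: interpolating c through the α_i gives m(x) = 2 + 10·x (degree < 2) with m(α_i) = c_i for every i, so c is indeed a codeword.


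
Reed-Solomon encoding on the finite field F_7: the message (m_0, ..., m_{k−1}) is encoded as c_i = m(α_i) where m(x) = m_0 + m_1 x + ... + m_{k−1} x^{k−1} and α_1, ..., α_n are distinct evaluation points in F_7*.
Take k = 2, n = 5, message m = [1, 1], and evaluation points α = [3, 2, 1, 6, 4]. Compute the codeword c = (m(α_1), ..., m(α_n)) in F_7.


c = [4, 3, 2, 0, 5]

Message polynomial: m(x) = 1 + 1·x (mod 7).
For each evaluation point α_i, compute m(α_i) mod 7:
  α_1 = 3: Horner steps 1 → 4, so m(3) = 4.
  α_2 = 2: Horner steps 1 → 3, so m(2) = 3.
  α_3 = 1: Horner steps 1 → 2, so m(1) = 2.
  α_4 = 6: Horner steps 1 → 0, so m(6) = 0.
  α_5 = 4: Horner steps 1 → 5, so m(4) = 5.
Codeword c = [4, 3, 2, 0, 5] ∈ F_7^5.


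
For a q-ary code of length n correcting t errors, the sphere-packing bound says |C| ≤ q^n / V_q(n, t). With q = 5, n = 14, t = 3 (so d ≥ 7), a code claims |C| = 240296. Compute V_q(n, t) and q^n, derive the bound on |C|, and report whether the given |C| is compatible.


V_q(n, t) = 24809, q^n = 6103515625, Hamming bound = 246020, |C| = 240296 ≤ bound (satisfied).

Step 1: Compute V_q(n, t) = Σ_{j=0}^3 C(n, j) (q−1)^j.
  j = 0: C(14,0)·(4)^0 = 1·1 = 1.
  j = 1: C(14,1)·(4)^1 = 14·4 = 56.
  j = 2: C(14,2)·(4)^2 = 91·16 = 1456.
  j = 3: C(14,3)·(4)^3 = 364·64 = 23296.
  V_q(n, t) = 1 + 56 + 1456 + 23296 = 24809.
Step 2: q^n = 5^14 = 6103515625.
Step 3: Hamming bound ⌊q^n / V_q(n,t)⌋ = ⌊6103515625/24809⌋ = 246020.
Step 4: Compare |C| = 240296 to 246020: satisfied.
The claimed |C| lies below the Hamming bound.


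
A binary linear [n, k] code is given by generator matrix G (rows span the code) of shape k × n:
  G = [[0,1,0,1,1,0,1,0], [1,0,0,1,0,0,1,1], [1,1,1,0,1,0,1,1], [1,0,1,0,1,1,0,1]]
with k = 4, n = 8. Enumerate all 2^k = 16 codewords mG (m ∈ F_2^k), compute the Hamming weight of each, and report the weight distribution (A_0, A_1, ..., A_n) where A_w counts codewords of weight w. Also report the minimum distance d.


Weight distribution: A_0 = 1, A_2 = 1, A_3 = 3, A_4 = 5, A_5 = 4, A_6 = 1, A_7 = 1. Minimum distance d = 2.

Enumerate all 2^4 = 16 messages m ∈ F_2^4.
For each, compute codeword c = mG in F_2^8, then tally its weight.
  m = 0000 → c = 00000000, weight = 0.
  m = 1000 → c = 01011010, weight = 4.
  m = 0100 → c = 10010011, weight = 4.
  m = 1100 → c = 11001001, weight = 4.
  m = 0010 → c = 11101011, weight = 6.
  m = 1010 → c = 10110001, weight = 4.
  m = 0110 → c = 01111000, weight = 4.
  m = 1110 → c = 00100010, weight = 2.
  m = 0001 → c = 10101101, weight = 5.
  m = 1001 → c = 11110111, weight = 7.
  m = 0101 → c = 00111110, weight = 5.
  m = 1101 → c = 01100100, weight = 3.
  m = 0011 → c = 01000110, weight = 3.
  m = 1011 → c = 00011100, weight = 3.
  m = 0111 → c = 11010101, weight = 5.
  m = 1111 → c = 10001111, weight = 5.
Tally weights:
  weight 0: 1 codewords.
  weight 2: 1 codewords.
  weight 3: 3 codewords.
  weight 4: 5 codewords.
  weight 5: 4 codewords.
  weight 6: 1 codewords.
  weight 7: 1 codewords.
Minimum distance d = smallest w > 0 with A_w > 0 = 2.
Sanity: Σ A_w = 16 = 2^4 = 16 ✓.


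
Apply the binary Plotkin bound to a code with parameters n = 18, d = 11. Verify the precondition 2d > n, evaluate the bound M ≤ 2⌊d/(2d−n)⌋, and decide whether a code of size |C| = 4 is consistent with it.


Plotkin bound M ≤ 4; given |C| = 4 ≤ bound (satisfied).

Check applicability: 2d = 22, n = 18.
2d − n = 4 > 0, so Plotkin applies.
Compute d/(2d−n) = 11/4 ≈ 2.7500.
⌊d/(2d−n)⌋ = 2.
Plotkin bound: M ≤ 2·2 = 4.
Given |C| = 4, check: satisfied.
This |C| is at the Plotkin bound.


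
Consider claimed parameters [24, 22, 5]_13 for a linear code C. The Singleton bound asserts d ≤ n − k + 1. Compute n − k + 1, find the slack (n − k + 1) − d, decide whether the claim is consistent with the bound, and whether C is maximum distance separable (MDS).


Singleton RHS = n − k + 1 = 3, slack = -2, bound violated (no such code; not MDS).

Singleton bound: d ≤ n − k + 1.
Here n = 24, k = 22, so n − k + 1 = 3.
Given d = 5, check d ≤ 3: NO.
Slack = (n − k + 1) − d = -2.
The slack is negative: d = 5 exceeds n − k + 1 = 3 by 2, so the Singleton bound is violated and no linear [24, 22, 5]_13 code can exist. In particular it is not MDS (MDS requires d = n − k + 1 exactly).
Description: the claimed parameters are [24, 22, 5]_13; such a code would be impossible (violates the Singleton bound).


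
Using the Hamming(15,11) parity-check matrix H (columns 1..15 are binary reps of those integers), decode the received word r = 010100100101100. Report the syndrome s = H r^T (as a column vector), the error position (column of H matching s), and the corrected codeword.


s = (1, 0, 1, 0)^T, error position = 10, corrected codeword c = 010100100001100

Compute s = H r^T mod 2 one row at a time:
  s_1 = 0 + 0 + 1 + 0 + 1 + 1 + 0 + 0 = 3 ≡ 1 (mod 2).
  s_2 = 1 + 0 + 0 + 1 + 1 + 1 + 0 + 0 = 4 ≡ 0 (mod 2).
  s_3 = 1 + 0 + 0 + 1 + 1 + 0 + 0 + 0 = 3 ≡ 1 (mod 2).
  s_4 = 0 + 0 + 0 + 1 + 0 + 0 + 1 + 0 = 2 ≡ 0 (mod 2).
s = (1, 0, 1, 0)^T — this equals column 10 of H (binary 1010), so error is at position 10.
Correct: flip bit 10 of r = 010100100101100 to get c = 010100100001100.


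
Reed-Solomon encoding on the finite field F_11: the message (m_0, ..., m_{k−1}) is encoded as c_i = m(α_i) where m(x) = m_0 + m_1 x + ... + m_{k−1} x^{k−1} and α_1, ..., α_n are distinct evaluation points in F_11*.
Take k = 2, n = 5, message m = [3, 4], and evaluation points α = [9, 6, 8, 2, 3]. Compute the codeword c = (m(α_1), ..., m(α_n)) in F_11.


c = [6, 5, 2, 0, 4]

Message polynomial: m(x) = 3 + 4·x (mod 11).
For each evaluation point α_i, compute m(α_i) mod 11:
  α_1 = 9: Horner steps 4 → 6, so m(9) = 6.
  α_2 = 6: Horner steps 4 → 5, so m(6) = 5.
  α_3 = 8: Horner steps 4 → 2, so m(8) = 2.
  α_4 = 2: Horner steps 4 → 0, so m(2) = 0.
  α_5 = 3: Horner steps 4 → 4, so m(3) = 4.
Codeword c = [6, 5, 2, 0, 4] ∈ F_11^5.


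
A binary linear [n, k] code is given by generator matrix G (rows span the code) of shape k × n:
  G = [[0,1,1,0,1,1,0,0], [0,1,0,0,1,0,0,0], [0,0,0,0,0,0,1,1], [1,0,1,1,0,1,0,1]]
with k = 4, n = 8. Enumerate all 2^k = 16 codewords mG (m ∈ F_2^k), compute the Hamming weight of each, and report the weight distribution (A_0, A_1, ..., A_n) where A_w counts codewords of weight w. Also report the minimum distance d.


Weight distribution: A_0 = 1, A_2 = 3, A_3 = 2, A_4 = 3, A_5 = 4, A_6 = 1, A_7 = 2. Minimum distance d = 2.

Enumerate all 2^4 = 16 messages m ∈ F_2^4.
For each, compute codeword c = mG in F_2^8, then tally its weight.
  m = 0000 → c = 00000000, weight = 0.
  m = 1000 → c = 01101100, weight = 4.
  m = 0100 → c = 01001000, weight = 2.
  m = 1100 → c = 00100100, weight = 2.
  m = 0010 → c = 00000011, weight = 2.
  m = 1010 → c = 01101111, weight = 6.
  m = 0110 → c = 01001011, weight = 4.
  m = 1110 → c = 00100111, weight = 4.
  m = 0001 → c = 10110101, weight = 5.
  m = 1001 → c = 11011001, weight = 5.
  m = 0101 → c = 11111101, weight = 7.
  m = 1101 → c = 10010001, weight = 3.
  m = 0011 → c = 10110110, weight = 5.
  m = 1011 → c = 11011010, weight = 5.
  m = 0111 → c = 11111110, weight = 7.
  m = 1111 → c = 10010010, weight = 3.
Tally weights:
  weight 0: 1 codewords.
  weight 2: 3 codewords.
  weight 3: 2 codewords.
  weight 4: 3 codewords.
  weight 5: 4 codewords.
  weight 6: 1 codewords.
  weight 7: 2 codewords.
Minimum distance d = smallest w > 0 with A_w > 0 = 2.
Sanity: Σ A_w = 16 = 2^4 = 16 ✓.


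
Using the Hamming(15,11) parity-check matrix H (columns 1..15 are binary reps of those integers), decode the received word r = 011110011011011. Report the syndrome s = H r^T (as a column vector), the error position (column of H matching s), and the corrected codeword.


s = (0, 1, 1, 1)^T, error position = 7, corrected codeword c = 011110111011011

Compute s = H r^T mod 2 one row at a time:
  s_1 = 1 + 1 + 0 + 1 + 1 + 0 + 1 + 1 = 6 ≡ 0 (mod 2).
  s_2 = 1 + 1 + 0 + 0 + 1 + 0 + 1 + 1 = 5 ≡ 1 (mod 2).
  s_3 = 1 + 1 + 0 + 0 + 0 + 1 + 1 + 1 = 5 ≡ 1 (mod 2).
  s_4 = 0 + 1 + 1 + 0 + 1 + 1 + 0 + 1 = 5 ≡ 1 (mod 2).
s = (0, 1, 1, 1)^T — this equals column 7 of H (binary 0111), so error is at position 7.
Correct: flip bit 7 of r = 011110011011011 to get c = 011110111011011.


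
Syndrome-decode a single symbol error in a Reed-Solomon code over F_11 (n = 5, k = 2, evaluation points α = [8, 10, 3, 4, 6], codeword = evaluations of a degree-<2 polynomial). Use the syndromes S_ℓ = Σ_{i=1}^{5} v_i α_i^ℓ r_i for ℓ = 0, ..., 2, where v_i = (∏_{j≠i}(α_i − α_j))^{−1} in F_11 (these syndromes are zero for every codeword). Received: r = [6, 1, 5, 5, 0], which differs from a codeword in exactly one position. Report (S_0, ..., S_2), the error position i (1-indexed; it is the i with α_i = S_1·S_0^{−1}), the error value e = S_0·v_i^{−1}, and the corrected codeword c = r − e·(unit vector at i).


S = (6, 7, 10), error at position 3, error magnitude e = 3, c = [6, 1, 2, 5, 0].

Step 1: column multipliers v_i = (∏_{j≠i}(α_i − α_j))^{−1} mod 11.
  i = 1 (α = 8): (8−10)(8−3)(8−4)(8−6) = (−2)·5·4·2 = −80 ≡ 8, so v_1 = 8^{−1} = 7 (mod 11).
  i = 2 (α = 10): (10−8)(10−3)(10−4)(10−6) = 2·7·6·4 = 336 ≡ 6, so v_2 = 6^{−1} = 2 (mod 11).
  i = 3 (α = 3): (3−8)(3−10)(3−4)(3−6) = (−5)·(−7)·(−1)·(−3) = 105 ≡ 6, so v_3 = 6^{−1} = 2 (mod 11).
  i = 4 (α = 4): (4−8)(4−10)(4−3)(4−6) = (−4)·(−6)·1·(−2) = −48 ≡ 7, so v_4 = 7^{−1} = 8 (mod 11).
  i = 5 (α = 6): (6−8)(6−10)(6−3)(6−4) = (−2)·(−4)·3·2 = 48 ≡ 4, so v_5 = 4^{−1} = 3 (mod 11).
  v = [7, 2, 2, 8, 3].
Step 2: syndromes of r = [6, 1, 5, 5, 0] (all sums mod 11).
  S_0 = Σ v_i r_i = 7·6 + 2·1 + 2·5 + 8·5 + 3·0 = 94 ≡ 6.
  S_1 = Σ v_i α_i r_i = 7·8·6 + 2·10·1 + 2·3·5 + 8·4·5 + 3·6·0 = 546 ≡ 7.
  α_i^2 mod 11 = [9, 1, 9, 5, 3].
  S_2 = Σ v_i α_i^2 r_i = 7·9·6 + 2·1·1 + 2·9·5 + 8·5·5 + 3·3·0 = 670 ≡ 10.
  S = (6, 7, 10) ≠ 0, so r is not a codeword (an error is present).
Step 3: locate the error. For a single error e at position i, S_ℓ = v_i·e·α_i^ℓ, so α_err = S_1/S_0.
  S_0^{−1} = 6^{−1} = 2 (mod 11), so α_err = 7·2 = 14 ≡ 3 = α_3. Error position i = 3.
  Consistency check: S_2/S_1 = 10·8 = 80 ≡ 3 = α_err ✓ (single-error assumption holds).
Step 4: error magnitude e = S_0/v_3 = S_0·∏_{j≠3}(α_3 − α_j) = 6·6 = 36 ≡ 3 (mod 11).
Step 5: correct position 3: c_3 = r_3 − e = 5 − 3 ≡ 2 (mod 11). Hence c = [6, 1, 2, 5, 0].
  Check: interpolating c through the α_i gives m(x) = 4 + 3·x (degree < 2) with m(α_i) = c_i for every i, so c is indeed a codeword.


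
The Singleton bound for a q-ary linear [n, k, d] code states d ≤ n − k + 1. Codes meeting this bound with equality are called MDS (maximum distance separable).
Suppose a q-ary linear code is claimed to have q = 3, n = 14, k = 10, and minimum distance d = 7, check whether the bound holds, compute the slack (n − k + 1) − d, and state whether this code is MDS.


Singleton RHS = n − k + 1 = 5, slack = -2, bound violated (no such code; not MDS).

Singleton bound: d ≤ n − k + 1.
Here n = 14, k = 10, so n − k + 1 = 5.
Given d = 7, check d ≤ 5: NO.
Slack = (n − k + 1) − d = -2.
The slack is negative: d = 7 exceeds n − k + 1 = 5 by 2, so the Singleton bound is violated and no linear [14, 10, 7]_3 code can exist. In particular it is not MDS (MDS requires d = n − k + 1 exactly).
Description: the claimed parameters are [14, 10, 7]_3; such a code would be impossible (violates the Singleton bound).


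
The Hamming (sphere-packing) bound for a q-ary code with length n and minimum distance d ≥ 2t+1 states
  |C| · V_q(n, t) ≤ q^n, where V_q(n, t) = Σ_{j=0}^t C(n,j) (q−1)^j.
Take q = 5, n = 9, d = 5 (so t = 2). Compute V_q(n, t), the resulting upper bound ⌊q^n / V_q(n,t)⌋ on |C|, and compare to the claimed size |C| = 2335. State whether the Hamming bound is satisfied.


V_q(n, t) = 613, q^n = 1953125, Hamming bound = 3186, |C| = 2335 ≤ bound (satisfied).

Step 1: Compute V_q(n, t) = Σ_{j=0}^2 C(n, j) (q−1)^j.
  j = 0: C(9,0)·(4)^0 = 1·1 = 1.
  j = 1: C(9,1)·(4)^1 = 9·4 = 36.
  j = 2: C(9,2)·(4)^2 = 36·16 = 576.
  V_q(n, t) = 1 + 36 + 576 = 613.
Step 2: q^n = 5^9 = 1953125.
Step 3: Hamming bound ⌊q^n / V_q(n,t)⌋ = ⌊1953125/613⌋ = 3186.
Step 4: Compare |C| = 2335 to 3186: satisfied.
The claimed |C| lies below the Hamming bound.


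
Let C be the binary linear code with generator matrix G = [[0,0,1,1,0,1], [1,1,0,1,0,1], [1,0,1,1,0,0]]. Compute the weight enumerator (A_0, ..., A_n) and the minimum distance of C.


Weight distribution: A_0 = 1, A_2 = 2, A_3 = 4, A_4 = 1. Minimum distance d = 2.

Enumerate all 2^3 = 8 messages m ∈ F_2^3.
For each, compute codeword c = mG in F_2^6, then tally its weight.
  m = 000 → c = 000000, weight = 0.
  m = 100 → c = 001101, weight = 3.
  m = 010 → c = 110101, weight = 4.
  m = 110 → c = 111000, weight = 3.
  m = 001 → c = 101100, weight = 3.
  m = 101 → c = 100001, weight = 2.
  m = 011 → c = 011001, weight = 3.
  m = 111 → c = 010100, weight = 2.
Tally weights:
  weight 0: 1 codewords.
  weight 2: 2 codewords.
  weight 3: 4 codewords.
  weight 4: 1 codewords.
Minimum distance d = smallest w > 0 with A_w > 0 = 2.
Sanity: Σ A_w = 8 = 2^3 = 8 ✓.


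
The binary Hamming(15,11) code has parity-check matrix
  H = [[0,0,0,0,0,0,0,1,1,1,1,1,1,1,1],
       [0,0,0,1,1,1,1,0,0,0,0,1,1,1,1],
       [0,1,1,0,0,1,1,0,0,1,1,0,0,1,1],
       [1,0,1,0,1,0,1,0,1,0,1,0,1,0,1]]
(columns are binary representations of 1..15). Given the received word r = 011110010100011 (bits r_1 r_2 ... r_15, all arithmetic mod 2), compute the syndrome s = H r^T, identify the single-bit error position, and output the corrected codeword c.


s = (0, 0, 1, 1)^T, error position = 3, corrected codeword c = 010110010100011

Compute s = H r^T mod 2 one row at a time:
  s_1 = 1 + 0 + 1 + 0 + 0 + 0 + 1 + 1 = 4 ≡ 0 (mod 2).
  s_2 = 1 + 1 + 0 + 0 + 0 + 0 + 1 + 1 = 4 ≡ 0 (mod 2).
  s_3 = 1 + 1 + 0 + 0 + 1 + 0 + 1 + 1 = 5 ≡ 1 (mod 2).
  s_4 = 0 + 1 + 1 + 0 + 0 + 0 + 0 + 1 = 3 ≡ 1 (mod 2).
s = (0, 0, 1, 1)^T — this equals column 3 of H (binary 0011), so error is at position 3.
Correct: flip bit 3 of r = 011110010100011 to get c = 010110010100011.


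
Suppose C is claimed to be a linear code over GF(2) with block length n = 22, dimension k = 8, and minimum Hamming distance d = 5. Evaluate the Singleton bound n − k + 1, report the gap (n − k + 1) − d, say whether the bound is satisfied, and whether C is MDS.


Singleton RHS = n − k + 1 = 15, slack = 10, bound satisfied, not MDS.

Singleton bound: d ≤ n − k + 1.
Here n = 22, k = 8, so n − k + 1 = 15.
Given d = 5, check d ≤ 15: YES.
Slack = (n − k + 1) − d = 10.
The code is NOT MDS (slack = 10 > 0).
Description: the claimed parameters are [22, 8, 5]_2; such a code would be non-MDS.


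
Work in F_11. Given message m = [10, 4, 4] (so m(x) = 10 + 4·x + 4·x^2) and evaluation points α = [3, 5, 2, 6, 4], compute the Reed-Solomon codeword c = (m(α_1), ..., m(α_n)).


c = [3, 9, 1, 2, 2]

Message polynomial: m(x) = 10 + 4·x + 4·x^2 (mod 11).
For each evaluation point α_i, compute m(α_i) mod 11:
  α_1 = 3: Horner steps 4 → 5 → 3, so m(3) = 3.
  α_2 = 5: Horner steps 4 → 2 → 9, so m(5) = 9.
  α_3 = 2: Horner steps 4 → 1 → 1, so m(2) = 1.
  α_4 = 6: Horner steps 4 → 6 → 2, so m(6) = 2.
  α_5 = 4: Horner steps 4 → 9 → 2, so m(4) = 2.
Codeword c = [3, 9, 1, 2, 2] ∈ F_11^5.
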